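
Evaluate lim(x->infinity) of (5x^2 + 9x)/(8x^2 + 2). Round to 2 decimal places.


For limits at infinity with equal-degree polynomials,
we compare leading coefficients.
Numerator leading term: 5x^2
Denominator leading term: 8x^2
Divide both by x^2:
lim = (5 + 9/x) / (8 + 2/x^2)
As x -> infinity, the 1/x and 1/x^2 terms vanish:
= 5/8 ≈ 0.63

0.63


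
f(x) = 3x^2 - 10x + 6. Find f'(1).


Differentiate term by term using power and sum rules:
f(x) = 3x^2 - 10x + 6
f'(x) = 6x - 10
Substitute x = 1:
f'(1) = 6 * 1 - 10
= 6 - 10
= -4

-4


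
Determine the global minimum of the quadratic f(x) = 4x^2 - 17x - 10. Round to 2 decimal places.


For a quadratic f(x) = ax^2 + bx + c with a > 0, the minimum is at the vertex.
Vertex x-coordinate: x = -b/(2a)
x = -(-17) / (2 * 4)
x = 17/8
Substitute back to find the minimum value:
f(17/8) = 4 * (17/8)^2 - 17 * (17/8) - 10
= 289/16 - 289/8 - 10
= -449/16 ≈ -28.06

-28.06


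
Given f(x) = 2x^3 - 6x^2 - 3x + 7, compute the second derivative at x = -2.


First derivative:
f'(x) = 6x^2 - 12x - 3
Second derivative:
f''(x) = 12x - 12
Substitute x = -2:
f''(-2) = 12 * (-2) - 12
= -24 - 12
= -36

-36


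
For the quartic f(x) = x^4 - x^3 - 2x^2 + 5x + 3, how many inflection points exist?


Inflection points occur where f''(x) = 0 and concavity changes.
f(x) = x^4 - x^3 - 2x^2 + 5x + 3
f'(x) = 4x^3 - 3x^2 - 4x + 5
f''(x) = 12x^2 - 6x - 4
This is a quadratic in x. Use the discriminant to count real roots.
Discriminant = (-6)^2 - 4 * 12 * (-4)
= 36 - (-192)
= 228
Since discriminant > 0, f''(x) = 0 has 2 distinct real solutions.
A quadratic with two distinct real roots changes sign at each root, so concavity changes at both.
Number of inflection points: 2

2


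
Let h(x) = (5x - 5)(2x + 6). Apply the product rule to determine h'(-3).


Let u(x) = 5x - 5 and v(x) = 2x + 6
u'(x) = 5
v'(x) = 2
Product rule: h'(x) = u'(x)*v(x) + u(x)*v'(x)
= 5 * (2x + 6) + (5x - 5) * 2
At x = -3:
u(-3) = 5 * (-3) - 5 = -20
v(-3) = 2 * (-3) + 6 = 0
h'(-3) = 5 * 0 + (-20) * 2
= 0 - 40
= -40

-40


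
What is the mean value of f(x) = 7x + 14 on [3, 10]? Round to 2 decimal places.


Average value = 1/(b-a) * integral from a to b of f(x) dx
First compute the integral of 7x + 14:
F(x) = (7/2)x^2 + 14x
F(10) = 7/2 * 100 + 14 * 10 = 490
F(3) = 7/2 * 9 + 14 * 3 = 147/2
Integral = 490 - 147/2 = 833/2
Average = (833/2) / (10 - 3) = (833/2) / 7
= 119/2 = 59.50

59.50


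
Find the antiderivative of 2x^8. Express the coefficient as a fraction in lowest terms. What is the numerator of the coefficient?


Apply the power rule for integration:
integral of ax^n dx = a/(n+1) * x^(n+1) + C
integral of 2x^8 dx
= 2/9 * x^9 + C
The coefficient in lowest terms is 2/9, and its numerator is 2

2


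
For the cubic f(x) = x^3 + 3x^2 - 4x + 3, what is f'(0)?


Differentiate f(x) = x^3 + 3x^2 - 4x + 3 term by term:
f'(x) = 3x^2 + 6x - 4
Substitute x = 0:
f'(0) = 3 * 0^2 + 6 * 0 - 4
= 0 + 0 - 4
= -4

-4


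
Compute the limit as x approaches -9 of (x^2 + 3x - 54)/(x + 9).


Direct substitution gives 0/0, so we factor the numerator.
Factor: (x^2 + 3x - 54) = (x + 9)(x - 6)
Cancel the common factor (x + 9):
(x^2 + 3x - 54)/(x + 9) = (x - 6)
Now substitute x = -9:
= (-9) - (6) = -15

-15


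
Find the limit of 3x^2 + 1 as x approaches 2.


Since polynomials are continuous, we use direct substitution.
lim(x->2) of 3x^2 + 1
= 3 * 2^2 + 0 * 2 + 1
= 12 + 0 + 1
= 13

13


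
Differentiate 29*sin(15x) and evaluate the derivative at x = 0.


Apply the chain rule to differentiate 29*sin(15x):
d/dx [29*sin(15x)]
= 29 * cos(15x) * d/dx(15x)
= 29 * 15 * cos(15x)
= 435 * cos(15x)
Evaluate at x = 0:
= 435 * cos(0)
= 435 * 1
= 435

435


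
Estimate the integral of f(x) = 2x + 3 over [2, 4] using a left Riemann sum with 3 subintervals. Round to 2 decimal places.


Left Riemann sum uses left endpoints of each subinterval.
Interval: [2, 4], n = 3
dx = (4 - 2) / 3 = 2/3
Left endpoints: [2, 8/3, 10/3]
f values: [7, 25/3, 29/3]
Sum = dx * (sum of f values)
= 2/3 * 25
= 50/3 ≈ 16.67

16.67


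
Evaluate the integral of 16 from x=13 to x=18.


The integral of a constant k over [a, b] equals k * (b - a).
integral from 13 to 18 of 16 dx
= 16 * (18 - 13)
= 16 * 5
= 80

80


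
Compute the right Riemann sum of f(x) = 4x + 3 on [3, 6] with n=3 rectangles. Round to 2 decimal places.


Right Riemann sum uses right endpoints of each subinterval.
Interval: [3, 6], n = 3
dx = (6 - 3) / 3 = 1
Right endpoints: [4, 5, 6]
f values: [19, 23, 27]
Sum = dx * (sum of f values)
= 1 * 69
= 69 = 69.00

69.00


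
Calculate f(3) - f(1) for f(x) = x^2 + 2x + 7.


Net change = f(b) - f(a)
f(x) = x^2 + 2x + 7
Compute f(3):
f(3) = 1 * 3^2 + 2 * 3 + 7
= 9 + 6 + 7
= 22
Compute f(1):
f(1) = 1 * 1^2 + 2 * 1 + 7
= 1 + 2 + 7
= 10
Net change = 22 - 10 = 12

12


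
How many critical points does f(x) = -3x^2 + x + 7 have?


Find where f'(x) = 0:
f'(x) = -6x + 1
Set f'(x) = 0:
-6x + 1 = 0
x = -1 / (-6) = 1/6
This is a linear equation in x, so there is exactly one solution.
Number of critical points: 1

1


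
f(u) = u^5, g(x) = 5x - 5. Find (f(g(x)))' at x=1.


Using the chain rule: (f(g(x)))' = f'(g(x)) * g'(x)
First, find g(1):
g(1) = 5 * 1 - 5 = 0
Next, f'(u) = 5u^4
And g'(x) = 5
So f'(g(1)) * g'(1)
= 5 * 0^4 * 5
= 5 * 0 * 5
= 0

0


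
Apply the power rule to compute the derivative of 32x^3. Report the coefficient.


We apply the power rule: d/dx [ax^n] = a*n * x^(n-1)
d/dx [32x^3]
= 32 * 3 * x^(3-1)
= 96x^2
The coefficient is 96

96


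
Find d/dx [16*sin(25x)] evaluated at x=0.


Apply the chain rule to differentiate 16*sin(25x):
d/dx [16*sin(25x)]
= 16 * cos(25x) * d/dx(25x)
= 16 * 25 * cos(25x)
= 400 * cos(25x)
Evaluate at x = 0:
= 400 * cos(0)
= 400 * 1
= 400

400


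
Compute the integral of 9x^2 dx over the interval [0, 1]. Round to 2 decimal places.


Find the antiderivative of 9x^2:
F(x) = 9/3 * x^3
Apply the Fundamental Theorem of Calculus:
F(1) - F(0)
= 9/3 * 1^3 - 9/3 * 0^3
= 9/3 * (1 - 0)
= 9/3 * 1
= 3 = 3.00

3.00


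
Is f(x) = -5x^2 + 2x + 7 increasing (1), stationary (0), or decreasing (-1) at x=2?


Compute f'(x) to determine behavior:
f'(x) = -10x + 2
f'(2) = -10 * 2 + 2
= -20 + 2
= -18
Since f'(2) < 0, the function is decreasing (-1)

-1


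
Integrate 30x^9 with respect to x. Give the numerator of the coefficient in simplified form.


Apply the power rule for integration:
integral of ax^n dx = a/(n+1) * x^(n+1) + C
integral of 30x^9 dx
= 30/10 * x^10 + C
= 3 * x^10 + C
The coefficient in lowest terms is 3 = 3/1, so its numerator is 3

3


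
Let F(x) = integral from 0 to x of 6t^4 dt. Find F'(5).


By the Fundamental Theorem of Calculus (Part 1):
If F(x) = integral from 0 to x of f(t) dt, then F'(x) = f(x)
Here f(t) = 6t^4
So F'(x) = 6x^4
Evaluate at x = 5:
F'(5) = 6 * 5^4
= 6 * 625
= 3750

3750


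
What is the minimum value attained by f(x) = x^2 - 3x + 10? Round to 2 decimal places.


For a quadratic f(x) = ax^2 + bx + c with a > 0, the minimum is at the vertex.
Vertex x-coordinate: x = -b/(2a)
x = -(-3) / (2 * 1)
x = 3/2
Substitute back to find the minimum value:
f(3/2) = 1 * (3/2)^2 - 3 * (3/2) + 10
= 9/4 - 9/2 + 10
= 31/4 = 7.75

7.75


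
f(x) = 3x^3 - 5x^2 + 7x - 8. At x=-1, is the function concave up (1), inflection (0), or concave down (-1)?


Concavity is determined by the sign of f''(x).
f(x) = 3x^3 - 5x^2 + 7x - 8
f'(x) = 9x^2 - 10x + 7
f''(x) = 18x - 10
f''(-1) = 18 * (-1) - 10
= -18 - 10
= -28
Since f''(-1) < 0, the function is concave down (-1)

-1


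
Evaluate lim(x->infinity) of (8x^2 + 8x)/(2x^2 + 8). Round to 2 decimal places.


For limits at infinity with equal-degree polynomials,
we compare leading coefficients.
Numerator leading term: 8x^2
Denominator leading term: 2x^2
Divide both by x^2:
lim = (8 + 8/x) / (2 + 8/x^2)
As x -> infinity, the 1/x and 1/x^2 terms vanish:
= 8/2 = 4 = 4.00

4.00


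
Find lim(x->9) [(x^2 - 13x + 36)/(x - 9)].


Direct substitution gives 0/0, so we factor the numerator.
Factor: (x^2 - 13x + 36) = (x - 9)(x - 4)
Cancel the common factor (x - 9):
(x^2 - 13x + 36)/(x - 9) = (x - 4)
Now substitute x = 9:
= (9) - (4) = 5

5


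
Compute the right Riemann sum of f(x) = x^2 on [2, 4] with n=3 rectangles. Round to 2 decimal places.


Right Riemann sum uses right endpoints of each subinterval.
Interval: [2, 4], n = 3
dx = (4 - 2) / 3 = 2/3
Right endpoints: [8/3, 10/3, 4]
f values: [64/9, 100/9, 16]
Sum = dx * (sum of f values)
= 2/3 * 308/9
= 616/27 ≈ 22.81

22.81


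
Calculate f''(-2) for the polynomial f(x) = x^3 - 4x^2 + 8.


First derivative:
f'(x) = 3x^2 - 8x
Second derivative:
f''(x) = 6x - 8
Substitute x = -2:
f''(-2) = 6 * (-2) - 8
= -12 - 8
= -20

-20


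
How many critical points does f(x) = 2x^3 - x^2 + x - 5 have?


Find where f'(x) = 0:
f(x) = 2x^3 - x^2 + x - 5
f'(x) = 6x^2 - 2x + 1
This is a quadratic in x. Use the discriminant to count real roots.
Discriminant = (-2)^2 - 4 * 6 * 1
= 4 - 24
= -20
Since discriminant < 0, f'(x) = 0 has no real solutions.
Number of critical points: 0

0


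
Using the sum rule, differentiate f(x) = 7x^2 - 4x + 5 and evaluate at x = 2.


Differentiate term by term using power and sum rules:
f(x) = 7x^2 - 4x + 5
f'(x) = 14x - 4
Substitute x = 2:
f'(2) = 14 * 2 - 4
= 28 - 4
= 24

24


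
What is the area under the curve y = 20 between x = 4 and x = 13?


The area under a constant function y = 20 is a rectangle.
Width = 13 - 4 = 9
Height = 20
Area = width * height
= 9 * 20
= 180

180


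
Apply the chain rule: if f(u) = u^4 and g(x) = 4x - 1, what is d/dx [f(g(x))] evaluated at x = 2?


Using the chain rule: (f(g(x)))' = f'(g(x)) * g'(x)
First, find g(2):
g(2) = 4 * 2 - 1 = 7
Next, f'(u) = 4u^3
And g'(x) = 4
So f'(g(2)) * g'(2)
= 4 * 7^3 * 4
= 4 * 343 * 4
= 5488

5488


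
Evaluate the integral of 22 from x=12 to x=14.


The integral of a constant k over [a, b] equals k * (b - a).
integral from 12 to 14 of 22 dx
= 22 * (14 - 12)
= 22 * 2
= 44

44


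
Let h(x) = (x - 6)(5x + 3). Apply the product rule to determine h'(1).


Let u(x) = x - 6 and v(x) = 5x + 3
u'(x) = 1
v'(x) = 5
Product rule: h'(x) = u'(x)*v(x) + u(x)*v'(x)
= 1 * (5x + 3) + (x - 6) * 5
At x = 1:
u(1) = 1 * 1 - 6 = -5
v(1) = 5 * 1 + 3 = 8
h'(1) = 1 * 8 + (-5) * 5
= 8 - 25
= -17

-17


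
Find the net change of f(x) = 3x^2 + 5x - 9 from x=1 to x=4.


Net change = f(b) - f(a)
f(x) = 3x^2 + 5x - 9
Compute f(4):
f(4) = 3 * 4^2 + 5 * 4 - 9
= 48 + 20 - 9
= 59
Compute f(1):
f(1) = 3 * 1^2 + 5 * 1 - 9
= 3 + 5 - 9
= -1
Net change = 59 - (-1) = 60

60


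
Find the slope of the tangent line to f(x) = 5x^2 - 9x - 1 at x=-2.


The slope of the tangent line equals f'(x) at the point.
f(x) = 5x^2 - 9x - 1
f'(x) = 10x - 9
At x = -2:
f'(-2) = 10 * (-2) - 9
= -20 - 9
= -29

-29


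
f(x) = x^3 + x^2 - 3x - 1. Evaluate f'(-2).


Differentiate f(x) = x^3 + x^2 - 3x - 1 term by term:
f'(x) = 3x^2 + 2x - 3
Substitute x = -2:
f'(-2) = 3 * (-2)^2 + 2 * (-2) - 3
= 12 - 4 - 3
= 5

5


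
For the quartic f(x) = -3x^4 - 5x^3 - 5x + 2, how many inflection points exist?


Inflection points occur where f''(x) = 0 and concavity changes.
f(x) = -3x^4 - 5x^3 - 5x + 2
f'(x) = -12x^3 - 15x^2 - 5
f''(x) = -36x^2 - 30x
This is a quadratic in x. Use the discriminant to count real roots.
Discriminant = (-30)^2 - 4 * (-36) * 0
= 900 - 0
= 900
Since discriminant > 0, f''(x) = 0 has 2 distinct real solutions.
A quadratic with two distinct real roots changes sign at each root, so concavity changes at both.
Number of inflection points: 2

2


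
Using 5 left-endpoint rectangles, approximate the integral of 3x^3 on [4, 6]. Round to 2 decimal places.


Left Riemann sum uses left endpoints of each subinterval.
Interval: [4, 6], n = 5
dx = (6 - 4) / 5 = 2/5
Left endpoints: [4, 22/5, 24/5, 26/5, 28/5]
f values: [192, 31944/125, 41472/125, 52728/125, 65856/125]
Sum = dx * (sum of f values)
= 2/5 * 1728
= 3456/5 = 691.20

691.20


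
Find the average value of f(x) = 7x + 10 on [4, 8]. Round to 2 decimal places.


Average value = 1/(b-a) * integral from a to b of f(x) dx
First compute the integral of 7x + 10:
F(x) = (7/2)x^2 + 10x
F(8) = 7/2 * 64 + 10 * 8 = 304
F(4) = 7/2 * 16 + 10 * 4 = 96
Integral = 304 - 96 = 208
Average = 208 / (8 - 4) = 208 / 4
= 52 = 52.00

52.00


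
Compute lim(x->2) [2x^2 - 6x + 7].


Since polynomials are continuous, we use direct substitution.
lim(x->2) of 2x^2 - 6x + 7
= 2 * 2^2 - 6 * 2 + 7
= 8 - 12 + 7
= 3

3


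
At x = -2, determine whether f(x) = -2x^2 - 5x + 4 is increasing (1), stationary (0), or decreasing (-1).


Compute f'(x) to determine behavior:
f'(x) = -4x - 5
f'(-2) = -4 * (-2) - 5
= 8 - 5
= 3
Since f'(-2) > 0, the function is increasing (1)

1


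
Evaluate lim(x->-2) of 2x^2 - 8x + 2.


Since polynomials are continuous, we use direct substitution.
lim(x->-2) of 2x^2 - 8x + 2
= 2 * (-2)^2 - 8 * (-2) + 2
= 8 + 16 + 2
= 26

26


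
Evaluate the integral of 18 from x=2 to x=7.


The integral of a constant k over [a, b] equals k * (b - a).
integral from 2 to 7 of 18 dx
= 18 * (7 - 2)
= 18 * 5
= 90

90


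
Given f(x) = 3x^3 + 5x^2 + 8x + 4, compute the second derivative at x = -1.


First derivative:
f'(x) = 9x^2 + 10x + 8
Second derivative:
f''(x) = 18x + 10
Substitute x = -1:
f''(-1) = 18 * (-1) + 10
= -18 + 10
= -8

-8


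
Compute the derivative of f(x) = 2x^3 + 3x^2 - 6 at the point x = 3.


Differentiate f(x) = 2x^3 + 3x^2 - 6 term by term:
f'(x) = 6x^2 + 6x
Substitute x = 3:
f'(3) = 6 * 3^2 + 6 * 3 + 0
= 54 + 18 + 0
= 72

72


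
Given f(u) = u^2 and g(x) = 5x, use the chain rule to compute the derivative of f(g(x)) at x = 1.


Using the chain rule: (f(g(x)))' = f'(g(x)) * g'(x)
First, find g(1):
g(1) = 5 * 1 + 0 = 5
Next, f'(u) = 2u
And g'(x) = 5
So f'(g(1)) * g'(1)
= 2 * 5 * 5
= 50

50


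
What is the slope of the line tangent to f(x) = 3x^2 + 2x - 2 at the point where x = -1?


The slope of the tangent line equals f'(x) at the point.
f(x) = 3x^2 + 2x - 2
f'(x) = 6x + 2
At x = -1:
f'(-1) = 6 * (-1) + 2
= -6 + 2
= -4

-4


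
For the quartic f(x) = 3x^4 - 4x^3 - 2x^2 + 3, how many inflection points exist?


Inflection points occur where f''(x) = 0 and concavity changes.
f(x) = 3x^4 - 4x^3 - 2x^2 + 3
f'(x) = 12x^3 - 12x^2 - 4x
f''(x) = 36x^2 - 24x - 4
This is a quadratic in x. Use the discriminant to count real roots.
Discriminant = (-24)^2 - 4 * 36 * (-4)
= 576 - (-576)
= 1152
Since discriminant > 0, f''(x) = 0 has 2 distinct real solutions.
A quadratic with two distinct real roots changes sign at each root, so concavity changes at both.
Number of inflection points: 2

2


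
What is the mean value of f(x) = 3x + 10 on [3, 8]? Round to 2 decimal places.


Average value = 1/(b-a) * integral from a to b of f(x) dx
First compute the integral of 3x + 10:
F(x) = (3/2)x^2 + 10x
F(8) = 3/2 * 64 + 10 * 8 = 176
F(3) = 3/2 * 9 + 10 * 3 = 87/2
Integral = 176 - 87/2 = 265/2
Average = (265/2) / (8 - 3) = (265/2) / 5
= 53/2 = 26.50

26.50


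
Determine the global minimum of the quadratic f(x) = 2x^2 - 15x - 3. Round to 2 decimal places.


For a quadratic f(x) = ax^2 + bx + c with a > 0, the minimum is at the vertex.
Vertex x-coordinate: x = -b/(2a)
x = -(-15) / (2 * 2)
x = 15/4
Substitute back to find the minimum value:
f(15/4) = 2 * (15/4)^2 - 15 * (15/4) - 3
= 225/8 - 225/4 - 3
= -249/8 ≈ -31.13

-31.13


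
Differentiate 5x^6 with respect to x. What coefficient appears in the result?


We apply the power rule: d/dx [ax^n] = a*n * x^(n-1)
d/dx [5x^6]
= 5 * 6 * x^(6-1)
= 30x^5
The coefficient is 30

30


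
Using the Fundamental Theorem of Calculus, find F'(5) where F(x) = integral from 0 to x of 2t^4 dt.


By the Fundamental Theorem of Calculus (Part 1):
If F(x) = integral from 0 to x of f(t) dt, then F'(x) = f(x)
Here f(t) = 2t^4
So F'(x) = 2x^4
Evaluate at x = 5:
F'(5) = 2 * 5^4
= 2 * 625
= 1250

1250


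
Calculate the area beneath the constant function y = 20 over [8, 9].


The area under a constant function y = 20 is a rectangle.
Width = 9 - 8 = 1
Height = 20
Area = width * height
= 1 * 20
= 20

20


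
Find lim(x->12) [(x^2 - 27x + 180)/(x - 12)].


Direct substitution gives 0/0, so we factor the numerator.
Factor: (x^2 - 27x + 180) = (x - 12)(x - 15)
Cancel the common factor (x - 12):
(x^2 - 27x + 180)/(x - 12) = (x - 15)
Now substitute x = 12:
= (12) - (15) = -3

-3


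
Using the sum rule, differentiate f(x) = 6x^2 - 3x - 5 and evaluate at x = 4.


Differentiate term by term using power and sum rules:
f(x) = 6x^2 - 3x - 5
f'(x) = 12x - 3
Substitute x = 4:
f'(4) = 12 * 4 - 3
= 48 - 3
= 45

45


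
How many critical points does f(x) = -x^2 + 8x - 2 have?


Find where f'(x) = 0:
f'(x) = -2x + 8
Set f'(x) = 0:
-2x + 8 = 0
x = -8 / (-2) = 4
This is a linear equation in x, so there is exactly one solution.
Number of critical points: 1

1


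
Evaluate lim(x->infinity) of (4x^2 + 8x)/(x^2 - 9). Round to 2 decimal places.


For limits at infinity with equal-degree polynomials,
we compare leading coefficients.
Numerator leading term: 4x^2
Denominator leading term: x^2
Divide both by x^2:
lim = (4 + 8/x) / (1 - 9/x^2)
As x -> infinity, the 1/x and 1/x^2 terms vanish:
= 4/1 = 4 = 4.00

4.00


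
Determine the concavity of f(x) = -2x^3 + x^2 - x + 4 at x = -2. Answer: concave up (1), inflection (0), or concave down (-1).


Concavity is determined by the sign of f''(x).
f(x) = -2x^3 + x^2 - x + 4
f'(x) = -6x^2 + 2x - 1
f''(x) = -12x + 2
f''(-2) = -12 * (-2) + 2
= 24 + 2
= 26
Since f''(-2) > 0, the function is concave up (1)

1


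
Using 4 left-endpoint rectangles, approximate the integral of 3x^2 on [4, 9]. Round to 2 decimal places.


Left Riemann sum uses left endpoints of each subinterval.
Interval: [4, 9], n = 4
dx = (9 - 4) / 4 = 5/4
Left endpoints: [4, 21/4, 13/2, 31/4]
f values: [48, 1323/16, 507/4, 2883/16]
Sum = dx * (sum of f values)
= 5/4 * 3501/8
= 17505/32 ≈ 547.03

547.03


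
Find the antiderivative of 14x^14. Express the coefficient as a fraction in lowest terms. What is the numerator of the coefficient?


Apply the power rule for integration:
integral of ax^n dx = a/(n+1) * x^(n+1) + C
integral of 14x^14 dx
= 14/15 * x^15 + C
The coefficient in lowest terms is 14/15, and its numerator is 14

14


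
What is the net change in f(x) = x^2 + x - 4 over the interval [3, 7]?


Net change = f(b) - f(a)
f(x) = x^2 + x - 4
Compute f(7):
f(7) = 1 * 7^2 + 1 * 7 - 4
= 49 + 7 - 4
= 52
Compute f(3):
f(3) = 1 * 3^2 + 1 * 3 - 4
= 9 + 3 - 4
= 8
Net change = 52 - 8 = 44

44


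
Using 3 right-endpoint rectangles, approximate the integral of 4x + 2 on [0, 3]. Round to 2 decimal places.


Right Riemann sum uses right endpoints of each subinterval.
Interval: [0, 3], n = 3
dx = (3 - 0) / 3 = 1
Right endpoints: [1, 2, 3]
f values: [6, 10, 14]
Sum = dx * (sum of f values)
= 1 * 30
= 30 = 30.00

30.00


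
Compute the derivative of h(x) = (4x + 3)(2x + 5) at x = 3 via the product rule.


Let u(x) = 4x + 3 and v(x) = 2x + 5
u'(x) = 4
v'(x) = 2
Product rule: h'(x) = u'(x)*v(x) + u(x)*v'(x)
= 4 * (2x + 5) + (4x + 3) * 2
At x = 3:
u(3) = 4 * 3 + 3 = 15
v(3) = 2 * 3 + 5 = 11
h'(3) = 4 * 11 + 15 * 2
= 44 + 30
= 74

74


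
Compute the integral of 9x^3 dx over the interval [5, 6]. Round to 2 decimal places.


Find the antiderivative of 9x^3:
F(x) = 9/4 * x^4
Apply the Fundamental Theorem of Calculus:
F(6) - F(5)
= 9/4 * 6^4 - 9/4 * 5^4
= 9/4 * (1296 - 625)
= 9/4 * 671
= 6039/4 = 1509.75

1509.75


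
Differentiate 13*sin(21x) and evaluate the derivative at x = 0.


Apply the chain rule to differentiate 13*sin(21x):
d/dx [13*sin(21x)]
= 13 * cos(21x) * d/dx(21x)
= 13 * 21 * cos(21x)
= 273 * cos(21x)
Evaluate at x = 0:
= 273 * cos(0)
= 273 * 1
= 273

273


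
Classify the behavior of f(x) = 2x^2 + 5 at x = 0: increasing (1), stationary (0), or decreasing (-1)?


Compute f'(x) to determine behavior:
f'(x) = 4x
f'(0) = 4 * 0 + 0
= 0 + 0
= 0
Since f'(0) = 0, the function is stationary (0)

0


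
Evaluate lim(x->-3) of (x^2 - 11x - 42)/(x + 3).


Direct substitution gives 0/0, so we factor the numerator.
Factor: (x^2 - 11x - 42) = (x + 3)(x - 14)
Cancel the common factor (x + 3):
(x^2 - 11x - 42)/(x + 3) = (x - 14)
Now substitute x = -3:
= (-3) - (14) = -17

-17


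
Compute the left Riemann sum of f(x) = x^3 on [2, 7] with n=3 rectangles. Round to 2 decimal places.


Left Riemann sum uses left endpoints of each subinterval.
Interval: [2, 7], n = 3
dx = (7 - 2) / 3 = 5/3
Left endpoints: [2, 11/3, 16/3]
f values: [8, 1331/27, 4096/27]
Sum = dx * (sum of f values)
= 5/3 * 209
= 1045/3 ≈ 348.33

348.33


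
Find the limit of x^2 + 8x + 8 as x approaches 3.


Since polynomials are continuous, we use direct substitution.
lim(x->3) of x^2 + 8x + 8
= 1 * 3^2 + 8 * 3 + 8
= 9 + 24 + 8
= 41

41


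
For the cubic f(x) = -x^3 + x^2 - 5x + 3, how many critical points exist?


Find where f'(x) = 0:
f(x) = -x^3 + x^2 - 5x + 3
f'(x) = -3x^2 + 2x - 5
This is a quadratic in x. Use the discriminant to count real roots.
Discriminant = (2)^2 - 4 * (-3) * (-5)
= 4 - 60
= -56
Since discriminant < 0, f'(x) = 0 has no real solutions.
Number of critical points: 0

0


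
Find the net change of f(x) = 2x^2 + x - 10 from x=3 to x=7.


Net change = f(b) - f(a)
f(x) = 2x^2 + x - 10
Compute f(7):
f(7) = 2 * 7^2 + 1 * 7 - 10
= 98 + 7 - 10
= 95
Compute f(3):
f(3) = 2 * 3^2 + 1 * 3 - 10
= 18 + 3 - 10
= 11
Net change = 95 - 11 = 84

84


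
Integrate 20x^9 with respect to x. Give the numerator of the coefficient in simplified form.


Apply the power rule for integration:
integral of ax^n dx = a/(n+1) * x^(n+1) + C
integral of 20x^9 dx
= 20/10 * x^10 + C
= 2 * x^10 + C
The coefficient in lowest terms is 2 = 2/1, so its numerator is 2

2


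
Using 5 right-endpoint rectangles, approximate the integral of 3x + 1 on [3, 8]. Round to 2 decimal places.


Right Riemann sum uses right endpoints of each subinterval.
Interval: [3, 8], n = 5
dx = (8 - 3) / 5 = 1
Right endpoints: [4, 5, 6, 7, 8]
f values: [13, 16, 19, 22, 25]
Sum = dx * (sum of f values)
= 1 * 95
= 95 = 95.00

95.00


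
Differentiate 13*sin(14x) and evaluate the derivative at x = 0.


Apply the chain rule to differentiate 13*sin(14x):
d/dx [13*sin(14x)]
= 13 * cos(14x) * d/dx(14x)
= 13 * 14 * cos(14x)
= 182 * cos(14x)
Evaluate at x = 0:
= 182 * cos(0)
= 182 * 1
= 182

182


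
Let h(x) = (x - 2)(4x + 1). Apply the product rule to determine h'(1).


Let u(x) = x - 2 and v(x) = 4x + 1
u'(x) = 1
v'(x) = 4
Product rule: h'(x) = u'(x)*v(x) + u(x)*v'(x)
= 1 * (4x + 1) + (x - 2) * 4
At x = 1:
u(1) = 1 * 1 - 2 = -1
v(1) = 4 * 1 + 1 = 5
h'(1) = 1 * 5 + (-1) * 4
= 5 - 4
= 1

1


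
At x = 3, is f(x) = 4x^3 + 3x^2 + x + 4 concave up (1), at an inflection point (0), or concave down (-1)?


Concavity is determined by the sign of f''(x).
f(x) = 4x^3 + 3x^2 + x + 4
f'(x) = 12x^2 + 6x + 1
f''(x) = 24x + 6
f''(3) = 24 * 3 + 6
= 72 + 6
= 78
Since f''(3) > 0, the function is concave up (1)

1


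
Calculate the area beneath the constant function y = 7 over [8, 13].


The area under a constant function y = 7 is a rectangle.
Width = 13 - 8 = 5
Height = 7
Area = width * height
= 5 * 7
= 35

35


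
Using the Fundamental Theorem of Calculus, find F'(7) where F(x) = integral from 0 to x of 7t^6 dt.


By the Fundamental Theorem of Calculus (Part 1):
If F(x) = integral from 0 to x of f(t) dt, then F'(x) = f(x)
Here f(t) = 7t^6
So F'(x) = 7x^6
Evaluate at x = 7:
F'(7) = 7 * 7^6
= 7 * 117649
= 823543

823543


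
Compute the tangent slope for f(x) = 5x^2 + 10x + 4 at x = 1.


The slope of the tangent line equals f'(x) at the point.
f(x) = 5x^2 + 10x + 4
f'(x) = 10x + 10
At x = 1:
f'(1) = 10 * 1 + 10
= 10 + 10
= 20

20


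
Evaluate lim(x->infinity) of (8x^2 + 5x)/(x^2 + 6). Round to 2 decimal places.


For limits at infinity with equal-degree polynomials,
we compare leading coefficients.
Numerator leading term: 8x^2
Denominator leading term: x^2
Divide both by x^2:
lim = (8 + 5/x) / (1 + 6/x^2)
As x -> infinity, the 1/x and 1/x^2 terms vanish:
= 8/1 = 8 = 8.00

8.00


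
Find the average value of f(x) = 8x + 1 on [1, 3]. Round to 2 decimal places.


Average value = 1/(b-a) * integral from a to b of f(x) dx
First compute the integral of 8x + 1:
F(x) = 4x^2 + x
F(3) = 4 * 9 + 1 * 3 = 39
F(1) = 4 * 1 + 1 * 1 = 5
Integral = 39 - 5 = 34
Average = 34 / (3 - 1) = 34 / 2
= 17 = 17.00

17.00


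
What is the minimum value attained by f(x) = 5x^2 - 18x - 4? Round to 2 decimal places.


For a quadratic f(x) = ax^2 + bx + c with a > 0, the minimum is at the vertex.
Vertex x-coordinate: x = -b/(2a)
x = -(-18) / (2 * 5)
x = 18/10 = 9/5
Substitute back to find the minimum value:
f(9/5) = 5 * (9/5)^2 - 18 * (9/5) - 4
= 81/5 - 162/5 - 4
= -101/5 = -20.20

-20.20


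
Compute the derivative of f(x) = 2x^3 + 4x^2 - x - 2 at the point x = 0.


Differentiate f(x) = 2x^3 + 4x^2 - x - 2 term by term:
f'(x) = 6x^2 + 8x - 1
Substitute x = 0:
f'(0) = 6 * 0^2 + 8 * 0 - 1
= 0 + 0 - 1
= -1

-1


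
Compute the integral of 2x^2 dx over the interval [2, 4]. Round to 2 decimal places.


Find the antiderivative of 2x^2:
F(x) = 2/3 * x^3
Apply the Fundamental Theorem of Calculus:
F(4) - F(2)
= 2/3 * 4^3 - 2/3 * 2^3
= 2/3 * (64 - 8)
= 2/3 * 56
= 112/3 ≈ 37.33

37.33


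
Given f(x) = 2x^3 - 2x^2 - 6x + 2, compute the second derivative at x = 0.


First derivative:
f'(x) = 6x^2 - 4x - 6
Second derivative:
f''(x) = 12x - 4
Substitute x = 0:
f''(0) = 12 * 0 - 4
= 0 - 4
= -4

-4


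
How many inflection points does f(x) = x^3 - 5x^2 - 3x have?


Inflection points occur where f''(x) = 0 and concavity changes.
f(x) = x^3 - 5x^2 - 3x
f'(x) = 3x^2 - 10x - 3
f''(x) = 6x - 10
Set f''(x) = 0:
6x - 10 = 0
x = 10 / 6 = 5/3
Since f''(x) is linear (degree 1), it changes sign at this point.
Therefore there is exactly 1 inflection point.

1


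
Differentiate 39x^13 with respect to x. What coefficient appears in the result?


We apply the power rule: d/dx [ax^n] = a*n * x^(n-1)
d/dx [39x^13]
= 39 * 13 * x^(13-1)
= 507x^12
The coefficient is 507

507


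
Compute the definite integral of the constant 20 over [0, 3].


The integral of a constant k over [a, b] equals k * (b - a).
integral from 0 to 3 of 20 dx
= 20 * (3 - 0)
= 20 * 3
= 60

60


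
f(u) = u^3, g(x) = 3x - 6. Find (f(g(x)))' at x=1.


Using the chain rule: (f(g(x)))' = f'(g(x)) * g'(x)
First, find g(1):
g(1) = 3 * 1 - 6 = -3
Next, f'(u) = 3u^2
And g'(x) = 3
So f'(g(1)) * g'(1)
= 3 * (-3)^2 * 3
= 3 * 9 * 3
= 81

81


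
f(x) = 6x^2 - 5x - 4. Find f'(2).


Differentiate term by term using power and sum rules:
f(x) = 6x^2 - 5x - 4
f'(x) = 12x - 5
Substitute x = 2:
f'(2) = 12 * 2 - 5
= 24 - 5
= 19

19


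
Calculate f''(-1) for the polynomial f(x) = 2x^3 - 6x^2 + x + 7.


First derivative:
f'(x) = 6x^2 - 12x + 1
Second derivative:
f''(x) = 12x - 12
Substitute x = -1:
f''(-1) = 12 * (-1) - 12
= -12 - 12
= -24

-24


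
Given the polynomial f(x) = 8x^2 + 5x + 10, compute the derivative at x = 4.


Differentiate term by term using power and sum rules:
f(x) = 8x^2 + 5x + 10
f'(x) = 16x + 5
Substitute x = 4:
f'(4) = 16 * 4 + 5
= 64 + 5
= 69

69


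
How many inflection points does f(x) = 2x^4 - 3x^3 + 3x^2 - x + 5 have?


Inflection points occur where f''(x) = 0 and concavity changes.
f(x) = 2x^4 - 3x^3 + 3x^2 - x + 5
f'(x) = 8x^3 - 9x^2 + 6x - 1
f''(x) = 24x^2 - 18x + 6
This is a quadratic in x. Use the discriminant to count real roots.
Discriminant = (-18)^2 - 4 * 24 * 6
= 324 - 576
= -252
Since discriminant < 0, f''(x) = 0 has no real solutions.
Number of inflection points: 0

0


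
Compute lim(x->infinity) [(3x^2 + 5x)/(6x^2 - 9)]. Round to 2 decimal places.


For limits at infinity with equal-degree polynomials,
we compare leading coefficients.
Numerator leading term: 3x^2
Denominator leading term: 6x^2
Divide both by x^2:
lim = (3 + 5/x) / (6 - 9/x^2)
As x -> infinity, the 1/x and 1/x^2 terms vanish:
= 3/6 = 1/2 = 0.50

0.50


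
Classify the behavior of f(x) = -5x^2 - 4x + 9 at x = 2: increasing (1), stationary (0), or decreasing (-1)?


Compute f'(x) to determine behavior:
f'(x) = -10x - 4
f'(2) = -10 * 2 - 4
= -20 - 4
= -24
Since f'(2) < 0, the function is decreasing (-1)

-1


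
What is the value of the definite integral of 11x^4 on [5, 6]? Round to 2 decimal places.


Find the antiderivative of 11x^4:
F(x) = 11/5 * x^5
Apply the Fundamental Theorem of Calculus:
F(6) - F(5)
= 11/5 * 6^5 - 11/5 * 5^5
= 11/5 * (7776 - 3125)
= 11/5 * 4651
= 51161/5 = 10232.20

10232.20


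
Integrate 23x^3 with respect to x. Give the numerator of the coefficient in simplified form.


Apply the power rule for integration:
integral of ax^n dx = a/(n+1) * x^(n+1) + C
integral of 23x^3 dx
= 23/4 * x^4 + C
The coefficient in lowest terms is 23/4, and its numerator is 23

23


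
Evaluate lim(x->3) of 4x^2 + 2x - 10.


Since polynomials are continuous, we use direct substitution.
lim(x->3) of 4x^2 + 2x - 10
= 4 * 3^2 + 2 * 3 - 10
= 36 + 6 - 10
= 32

32


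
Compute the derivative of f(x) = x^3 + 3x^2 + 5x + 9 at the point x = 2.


Differentiate f(x) = x^3 + 3x^2 + 5x + 9 term by term:
f'(x) = 3x^2 + 6x + 5
Substitute x = 2:
f'(2) = 3 * 2^2 + 6 * 2 + 5
= 12 + 12 + 5
= 29

29


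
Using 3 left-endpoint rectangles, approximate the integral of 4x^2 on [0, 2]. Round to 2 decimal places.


Left Riemann sum uses left endpoints of each subinterval.
Interval: [0, 2], n = 3
dx = (2 - 0) / 3 = 2/3
Left endpoints: [0, 2/3, 4/3]
f values: [0, 16/9, 64/9]
Sum = dx * (sum of f values)
= 2/3 * 80/9
= 160/27 ≈ 5.93

5.93


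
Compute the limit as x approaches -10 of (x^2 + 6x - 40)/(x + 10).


Direct substitution gives 0/0, so we factor the numerator.
Factor: (x^2 + 6x - 40) = (x + 10)(x - 4)
Cancel the common factor (x + 10):
(x^2 + 6x - 40)/(x + 10) = (x - 4)
Now substitute x = -10:
= (-10) - (4) = -14

-14


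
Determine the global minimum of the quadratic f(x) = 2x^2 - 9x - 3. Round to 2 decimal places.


For a quadratic f(x) = ax^2 + bx + c with a > 0, the minimum is at the vertex.
Vertex x-coordinate: x = -b/(2a)
x = -(-9) / (2 * 2)
x = 9/4
Substitute back to find the minimum value:
f(9/4) = 2 * (9/4)^2 - 9 * (9/4) - 3
= 81/8 - 81/4 - 3
= -105/8 ≈ -13.13

-13.13


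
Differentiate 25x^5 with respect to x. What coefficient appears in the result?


We apply the power rule: d/dx [ax^n] = a*n * x^(n-1)
d/dx [25x^5]
= 25 * 5 * x^(5-1)
= 125x^4
The coefficient is 125

125


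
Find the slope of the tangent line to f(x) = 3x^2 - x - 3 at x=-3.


The slope of the tangent line equals f'(x) at the point.
f(x) = 3x^2 - x - 3
f'(x) = 6x - 1
At x = -3:
f'(-3) = 6 * (-3) - 1
= -18 - 1
= -19

-19


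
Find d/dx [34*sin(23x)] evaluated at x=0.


Apply the chain rule to differentiate 34*sin(23x):
d/dx [34*sin(23x)]
= 34 * cos(23x) * d/dx(23x)
= 34 * 23 * cos(23x)
= 782 * cos(23x)
Evaluate at x = 0:
= 782 * cos(0)
= 782 * 1
= 782

782


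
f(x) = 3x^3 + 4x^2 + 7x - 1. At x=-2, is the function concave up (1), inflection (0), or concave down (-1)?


Concavity is determined by the sign of f''(x).
f(x) = 3x^3 + 4x^2 + 7x - 1
f'(x) = 9x^2 + 8x + 7
f''(x) = 18x + 8
f''(-2) = 18 * (-2) + 8
= -36 + 8
= -28
Since f''(-2) < 0, the function is concave down (-1)

-1


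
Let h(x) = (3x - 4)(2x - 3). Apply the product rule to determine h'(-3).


Let u(x) = 3x - 4 and v(x) = 2x - 3
u'(x) = 3
v'(x) = 2
Product rule: h'(x) = u'(x)*v(x) + u(x)*v'(x)
= 3 * (2x - 3) + (3x - 4) * 2
At x = -3:
u(-3) = 3 * (-3) - 4 = -13
v(-3) = 2 * (-3) - 3 = -9
h'(-3) = 3 * (-9) + (-13) * 2
= -27 - 26
= -53

-53


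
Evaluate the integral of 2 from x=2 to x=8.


The integral of a constant k over [a, b] equals k * (b - a).
integral from 2 to 8 of 2 dx
= 2 * (8 - 2)
= 2 * 6
= 12

12


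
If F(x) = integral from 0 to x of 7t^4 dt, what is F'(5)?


By the Fundamental Theorem of Calculus (Part 1):
If F(x) = integral from 0 to x of f(t) dt, then F'(x) = f(x)
Here f(t) = 7t^4
So F'(x) = 7x^4
Evaluate at x = 5:
F'(5) = 7 * 5^4
= 7 * 625
= 4375

4375


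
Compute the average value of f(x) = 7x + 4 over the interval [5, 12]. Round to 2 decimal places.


Average value = 1/(b-a) * integral from a to b of f(x) dx
First compute the integral of 7x + 4:
F(x) = (7/2)x^2 + 4x
F(12) = 7/2 * 144 + 4 * 12 = 552
F(5) = 7/2 * 25 + 4 * 5 = 215/2
Integral = 552 - 215/2 = 889/2
Average = (889/2) / (12 - 5) = (889/2) / 7
= 127/2 = 63.50

63.50


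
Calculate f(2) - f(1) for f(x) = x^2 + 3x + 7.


Net change = f(b) - f(a)
f(x) = x^2 + 3x + 7
Compute f(2):
f(2) = 1 * 2^2 + 3 * 2 + 7
= 4 + 6 + 7
= 17
Compute f(1):
f(1) = 1 * 1^2 + 3 * 1 + 7
= 1 + 3 + 7
= 11
Net change = 17 - 11 = 6

6


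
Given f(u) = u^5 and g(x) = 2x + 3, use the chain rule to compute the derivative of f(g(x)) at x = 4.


Using the chain rule: (f(g(x)))' = f'(g(x)) * g'(x)
First, find g(4):
g(4) = 2 * 4 + 3 = 11
Next, f'(u) = 5u^4
And g'(x) = 2
So f'(g(4)) * g'(4)
= 5 * 11^4 * 2
= 5 * 14641 * 2
= 146410

146410


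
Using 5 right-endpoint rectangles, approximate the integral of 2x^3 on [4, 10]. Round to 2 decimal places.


Right Riemann sum uses right endpoints of each subinterval.
Interval: [4, 10], n = 5
dx = (10 - 4) / 5 = 6/5
Right endpoints: [26/5, 32/5, 38/5, 44/5, 10]
f values: [35152/125, 65536/125, 109744/125, 170368/125, 2000]
Sum = dx * (sum of f values)
= 6/5 * 25232/5
= 151392/25 = 6055.68

6055.68


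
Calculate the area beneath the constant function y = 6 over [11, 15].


The area under a constant function y = 6 is a rectangle.
Width = 15 - 11 = 4
Height = 6
Area = width * height
= 4 * 6
= 24

24


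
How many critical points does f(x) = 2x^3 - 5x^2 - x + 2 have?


Find where f'(x) = 0:
f(x) = 2x^3 - 5x^2 - x + 2
f'(x) = 6x^2 - 10x - 1
This is a quadratic in x. Use the discriminant to count real roots.
Discriminant = (-10)^2 - 4 * 6 * (-1)
= 100 - (-24)
= 124
Since discriminant > 0, f'(x) = 0 has 2 real solutions.
Number of critical points: 2

2


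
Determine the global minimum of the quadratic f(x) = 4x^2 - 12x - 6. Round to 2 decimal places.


For a quadratic f(x) = ax^2 + bx + c with a > 0, the minimum is at the vertex.
Vertex x-coordinate: x = -b/(2a)
x = -(-12) / (2 * 4)
x = 12/8 = 3/2
Substitute back to find the minimum value:
f(3/2) = 4 * (3/2)^2 - 12 * (3/2) - 6
= 9 - 18 - 6
= -15 = -15.00

-15.00


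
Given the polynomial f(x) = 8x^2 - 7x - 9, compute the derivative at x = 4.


Differentiate term by term using power and sum rules:
f(x) = 8x^2 - 7x - 9
f'(x) = 16x - 7
Substitute x = 4:
f'(4) = 16 * 4 - 7
= 64 - 7
= 57

57


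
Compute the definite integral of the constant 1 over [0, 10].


The integral of a constant k over [a, b] equals k * (b - a).
integral from 0 to 10 of 1 dx
= 1 * (10 - 0)
= 1 * 10
= 10

10


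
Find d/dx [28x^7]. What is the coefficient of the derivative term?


We apply the power rule: d/dx [ax^n] = a*n * x^(n-1)
d/dx [28x^7]
= 28 * 7 * x^(7-1)
= 196x^6
The coefficient is 196

196


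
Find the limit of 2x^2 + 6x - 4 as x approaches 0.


Since polynomials are continuous, we use direct substitution.
lim(x->0) of 2x^2 + 6x - 4
= 2 * 0^2 + 6 * 0 - 4
= 0 + 0 - 4
= -4

-4


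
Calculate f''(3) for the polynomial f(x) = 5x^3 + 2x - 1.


First derivative:
f'(x) = 15x^2 + 2
Second derivative:
f''(x) = 30x
Substitute x = 3:
f''(3) = 30 * 3 + 0
= 90 + 0
= 90

90


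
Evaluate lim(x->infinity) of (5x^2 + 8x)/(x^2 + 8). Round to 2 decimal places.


For limits at infinity with equal-degree polynomials,
we compare leading coefficients.
Numerator leading term: 5x^2
Denominator leading term: x^2
Divide both by x^2:
lim = (5 + 8/x) / (1 + 8/x^2)
As x -> infinity, the 1/x and 1/x^2 terms vanish:
= 5/1 = 5 = 5.00

5.00


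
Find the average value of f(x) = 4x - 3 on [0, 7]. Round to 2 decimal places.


Average value = 1/(b-a) * integral from a to b of f(x) dx
First compute the integral of 4x - 3:
F(x) = 2x^2 - 3x
F(7) = 2 * 49 - 3 * 7 = 77
F(0) = 2 * 0 - 3 * 0 = 0
Integral = 77 - 0 = 77
Average = 77 / (7 - 0) = 77 / 7
= 11 = 11.00

11.00


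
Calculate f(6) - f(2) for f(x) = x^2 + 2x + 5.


Net change = f(b) - f(a)
f(x) = x^2 + 2x + 5
Compute f(6):
f(6) = 1 * 6^2 + 2 * 6 + 5
= 36 + 12 + 5
= 53
Compute f(2):
f(2) = 1 * 2^2 + 2 * 2 + 5
= 4 + 4 + 5
= 13
Net change = 53 - 13 = 40

40


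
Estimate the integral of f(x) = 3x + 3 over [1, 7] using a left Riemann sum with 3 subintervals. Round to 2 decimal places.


Left Riemann sum uses left endpoints of each subinterval.
Interval: [1, 7], n = 3
dx = (7 - 1) / 3 = 2
Left endpoints: [1, 3, 5]
f values: [6, 12, 18]
Sum = dx * (sum of f values)
= 2 * 36
= 72 = 72.00

72.00


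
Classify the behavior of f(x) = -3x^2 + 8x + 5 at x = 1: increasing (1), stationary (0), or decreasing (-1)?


Compute f'(x) to determine behavior:
f'(x) = -6x + 8
f'(1) = -6 * 1 + 8
= -6 + 8
= 2
Since f'(1) > 0, the function is increasing (1)

1


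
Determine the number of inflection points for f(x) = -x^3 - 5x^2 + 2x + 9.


Inflection points occur where f''(x) = 0 and concavity changes.
f(x) = -x^3 - 5x^2 + 2x + 9
f'(x) = -3x^2 - 10x + 2
f''(x) = -6x - 10
Set f''(x) = 0:
-6x - 10 = 0
x = 10 / (-6) = -5/3
Since f''(x) is linear (degree 1), it changes sign at this point.
Therefore there is exactly 1 inflection point.

1


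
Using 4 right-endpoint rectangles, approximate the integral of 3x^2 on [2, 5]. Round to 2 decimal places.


Right Riemann sum uses right endpoints of each subinterval.
Interval: [2, 5], n = 4
dx = (5 - 2) / 4 = 3/4
Right endpoints: [11/4, 7/2, 17/4, 5]
f values: [363/16, 147/4, 867/16, 75]
Sum = dx * (sum of f values)
= 3/4 * 1509/8
= 4527/32 ≈ 141.47

141.47


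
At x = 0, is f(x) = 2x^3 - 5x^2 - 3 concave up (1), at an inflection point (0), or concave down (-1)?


Concavity is determined by the sign of f''(x).
f(x) = 2x^3 - 5x^2 - 3
f'(x) = 6x^2 - 10x
f''(x) = 12x - 10
f''(0) = 12 * 0 - 10
= 0 - 10
= -10
Since f''(0) < 0, the function is concave down (-1)

-1


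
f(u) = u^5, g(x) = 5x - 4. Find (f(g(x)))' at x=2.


Using the chain rule: (f(g(x)))' = f'(g(x)) * g'(x)
First, find g(2):
g(2) = 5 * 2 - 4 = 6
Next, f'(u) = 5u^4
And g'(x) = 5
So f'(g(2)) * g'(2)
= 5 * 6^4 * 5
= 5 * 1296 * 5
= 32400

32400


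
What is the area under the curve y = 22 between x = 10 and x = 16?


The area under a constant function y = 22 is a rectangle.
Width = 16 - 10 = 6
Height = 22
Area = width * height
= 6 * 22
= 132

132


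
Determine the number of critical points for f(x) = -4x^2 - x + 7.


Find where f'(x) = 0:
f'(x) = -8x - 1
Set f'(x) = 0:
-8x - 1 = 0
x = 1 / (-8) = -1/8
This is a linear equation in x, so there is exactly one solution.
Number of critical points: 1

1


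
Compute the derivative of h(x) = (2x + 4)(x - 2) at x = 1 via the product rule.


Let u(x) = 2x + 4 and v(x) = x - 2
u'(x) = 2
v'(x) = 1
Product rule: h'(x) = u'(x)*v(x) + u(x)*v'(x)
= 2 * (x - 2) + (2x + 4) * 1
At x = 1:
u(1) = 2 * 1 + 4 = 6
v(1) = 1 * 1 - 2 = -1
h'(1) = 2 * (-1) + 6 * 1
= -2 + 6
= 4

4


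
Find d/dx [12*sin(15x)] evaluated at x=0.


Apply the chain rule to differentiate 12*sin(15x):
d/dx [12*sin(15x)]
= 12 * cos(15x) * d/dx(15x)
= 12 * 15 * cos(15x)
= 180 * cos(15x)
Evaluate at x = 0:
= 180 * cos(0)
= 180 * 1
= 180

180


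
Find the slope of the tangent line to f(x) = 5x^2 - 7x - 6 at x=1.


The slope of the tangent line equals f'(x) at the point.
f(x) = 5x^2 - 7x - 6
f'(x) = 10x - 7
At x = 1:
f'(1) = 10 * 1 - 7
= 10 - 7
= 3

3


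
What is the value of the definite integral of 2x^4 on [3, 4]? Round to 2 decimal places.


Find the antiderivative of 2x^4:
F(x) = 2/5 * x^5
Apply the Fundamental Theorem of Calculus:
F(4) - F(3)
= 2/5 * 4^5 - 2/5 * 3^5
= 2/5 * (1024 - 243)
= 2/5 * 781
= 1562/5 = 312.40

312.40
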